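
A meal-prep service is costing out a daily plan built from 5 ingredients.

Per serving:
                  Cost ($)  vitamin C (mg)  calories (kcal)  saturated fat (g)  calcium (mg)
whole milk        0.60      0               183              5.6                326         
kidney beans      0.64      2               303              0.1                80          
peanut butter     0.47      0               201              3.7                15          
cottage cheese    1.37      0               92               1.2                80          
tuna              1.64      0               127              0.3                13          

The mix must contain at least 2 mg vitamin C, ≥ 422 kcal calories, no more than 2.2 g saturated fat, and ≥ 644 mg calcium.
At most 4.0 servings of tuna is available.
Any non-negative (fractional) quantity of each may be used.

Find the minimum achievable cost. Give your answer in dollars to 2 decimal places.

$4.61

Set it up as a linear program. Let x1 = servings of whole milk, x2 = servings of kidney beans, x3 = servings of peanut butter, x4 = servings of cottage cheese, x5 = servings of tuna.
min 0.6x1 + 0.64x2 + 0.47x3 + 1.37x4 + 1.64x5 subject to:
  2x2 ≥ 2   (vitamin C)
  183x1 + 303x2 + 201x3 + 92x4 + 127x5 ≥ 422   (calories)
  5.6x1 + 0.1x2 + 3.7x3 + 1.2x4 + 0.3x5 ≤ 2.2   (saturated fat)
  326x1 + 80x2 + 15x3 + 80x4 + 13x5 ≥ 644   (calcium)
  x5 ≤ 4
  x1, x2, x3, x4, x5 ≥ 0.
The cheapest feasible vertex uses only whole milk, kidney beans; peanut butter, cottage cheese, tuna are not used. There the saturated fat and calcium constraints are tight.
That vertex is x1 = 0.2687, x2 = 6.955.
Total cost: 0.6·0.2687 + 0.64·6.955 = 4.6124.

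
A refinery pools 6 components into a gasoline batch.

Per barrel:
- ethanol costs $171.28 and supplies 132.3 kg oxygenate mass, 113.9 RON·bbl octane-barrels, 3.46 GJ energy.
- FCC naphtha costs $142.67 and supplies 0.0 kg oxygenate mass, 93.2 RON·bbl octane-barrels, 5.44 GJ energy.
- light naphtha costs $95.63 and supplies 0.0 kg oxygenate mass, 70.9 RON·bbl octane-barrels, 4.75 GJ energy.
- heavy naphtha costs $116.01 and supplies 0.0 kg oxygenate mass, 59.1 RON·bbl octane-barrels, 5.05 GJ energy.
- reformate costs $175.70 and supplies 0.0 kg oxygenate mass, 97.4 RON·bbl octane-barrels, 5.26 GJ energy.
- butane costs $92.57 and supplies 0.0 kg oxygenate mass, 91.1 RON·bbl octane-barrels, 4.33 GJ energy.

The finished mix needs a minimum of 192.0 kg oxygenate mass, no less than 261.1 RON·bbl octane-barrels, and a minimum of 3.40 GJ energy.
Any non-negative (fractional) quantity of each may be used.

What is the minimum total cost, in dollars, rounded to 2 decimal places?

$345.92

Let x1 = barrels of ethanol, x2 = barrels of FCC naphtha, x3 = barrels of light naphtha, x4 = barrels of heavy naphtha, x5 = barrels of reformate, x6 = barrels of butane.
Minimise 171.28x1 + 142.67x2 + 95.63x3 + 116.01x4 + 175.7x5 + 92.57x6 s.t.:
  132.3x1 ≥ 192   (oxygenate mass)
  113.9x1 + 93.2x2 + 70.9x3 + 59.1x4 + 97.4x5 + 91.1x6 ≥ 261.1   (octane-barrels)
  3.46x1 + 5.44x2 + 4.75x3 + 5.05x4 + 5.26x5 + 4.33x6 ≥ 3.4   (energy)
  x1, x2, x3, x4, x5, x6 ≥ 0.
The cheapest feasible vertex uses only ethanol, butane; FCC naphtha, light naphtha, heavy naphtha, reformate are not used. There the oxygenate mass and octane-barrels constraints are tight.
That vertex is x1 = 1.45125, x6 = 1.05162.
Cost = 171.28·1.45125 + 92.57·1.05162 = 345.9186.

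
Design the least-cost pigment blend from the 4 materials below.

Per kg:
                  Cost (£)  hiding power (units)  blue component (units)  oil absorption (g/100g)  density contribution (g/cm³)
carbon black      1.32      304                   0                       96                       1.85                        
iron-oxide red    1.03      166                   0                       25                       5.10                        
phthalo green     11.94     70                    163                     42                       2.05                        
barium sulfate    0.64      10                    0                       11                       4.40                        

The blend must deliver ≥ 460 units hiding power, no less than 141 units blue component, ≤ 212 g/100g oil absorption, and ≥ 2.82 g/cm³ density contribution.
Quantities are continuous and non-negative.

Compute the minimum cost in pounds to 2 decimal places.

Let x1 = kg of carbon black, x2 = kg of iron-oxide red, x3 = kg of phthalo green, x4 = kg of barium sulfate.
min 1.32x1 + 1.03x2 + 11.94x3 + 0.64x4 with:
  304x1 + 166x2 + 70x3 + 10x4 ≥ 460   (hiding power)
  163x3 ≥ 141   (blue component)
  96x1 + 25x2 + 42x3 + 11x4 ≤ 212   (oil absorption)
  1.85x1 + 5.1x2 + 2.05x3 + 4.4x4 ≥ 2.82   (density contribution)
  x1, x2, x3, x4 ≥ 0.
The cheapest feasible vertex uses only carbon black, phthalo green; iron-oxide red, barium sulfate are not used. There the hiding power and blue component constraints are tight.
Optimal quantities: carbon black = 1.314 kg, phthalo green = 0.865 kg.
Cost = 1.32·1.314 + 11.94·0.865 = 12.0626.

£12.06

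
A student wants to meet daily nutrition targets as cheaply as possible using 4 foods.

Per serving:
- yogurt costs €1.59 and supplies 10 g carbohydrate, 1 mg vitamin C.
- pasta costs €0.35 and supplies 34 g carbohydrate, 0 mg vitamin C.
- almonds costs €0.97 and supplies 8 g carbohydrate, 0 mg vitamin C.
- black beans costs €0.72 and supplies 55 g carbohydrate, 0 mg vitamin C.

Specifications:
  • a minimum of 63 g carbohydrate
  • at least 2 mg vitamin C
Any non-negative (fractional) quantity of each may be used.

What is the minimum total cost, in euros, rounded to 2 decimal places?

€3.62

Let x1 = servings of yogurt, x2 = servings of pasta, x3 = servings of almonds, x4 = servings of black beans.
Minimise 1.59x1 + 0.35x2 + 0.97x3 + 0.72x4 s.t.:
  10x1 + 34x2 + 8x3 + 55x4 ≥ 63   (carbohydrate)
  1x1 ≥ 2   (vitamin C)
  x1, x2, x3, x4 ≥ 0.
The optimal basis is {yogurt, pasta}; almonds, black beans drop out. Binding constraints: carbohydrate and vitamin C.
Solving gives x1 = 2, x2 = 1.265.
Hence cost = 1.59·2 + 0.35·1.265 = €3.6228.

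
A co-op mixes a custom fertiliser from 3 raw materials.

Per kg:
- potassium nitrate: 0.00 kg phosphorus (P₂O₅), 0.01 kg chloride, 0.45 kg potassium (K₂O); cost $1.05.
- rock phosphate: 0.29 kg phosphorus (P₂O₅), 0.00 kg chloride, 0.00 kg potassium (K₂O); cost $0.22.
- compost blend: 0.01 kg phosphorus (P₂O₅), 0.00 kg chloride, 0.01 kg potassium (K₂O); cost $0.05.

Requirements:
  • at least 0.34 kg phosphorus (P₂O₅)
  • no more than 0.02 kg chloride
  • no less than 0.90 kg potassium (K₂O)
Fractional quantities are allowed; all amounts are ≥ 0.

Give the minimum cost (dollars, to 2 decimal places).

$2.36

Let x1 = kg of potassium nitrate, x2 = kg of rock phosphate, x3 = kg of compost blend.
Minimise 1.05x1 + 0.22x2 + 0.05x3 s.t.:
  0.29x2 + 0.01x3 ≥ 0.34   (phosphorus (P₂O₅))
  0.01x1 ≤ 0.02   (chloride)
  0.45x1 + 0.01x3 ≥ 0.9   (potassium (K₂O))
  x1, x2, x3 ≥ 0.
At the optimum only potassium nitrate, rock phosphate are positive (compost blend = 0). The phosphorus (P₂O₅), chloride, potassium (K₂O) requirements are met with equality.
So potassium nitrate = 2 kg, rock phosphate = 1.172 kg.
Total cost: 1.05·2 + 0.22·1.172 = 2.3578.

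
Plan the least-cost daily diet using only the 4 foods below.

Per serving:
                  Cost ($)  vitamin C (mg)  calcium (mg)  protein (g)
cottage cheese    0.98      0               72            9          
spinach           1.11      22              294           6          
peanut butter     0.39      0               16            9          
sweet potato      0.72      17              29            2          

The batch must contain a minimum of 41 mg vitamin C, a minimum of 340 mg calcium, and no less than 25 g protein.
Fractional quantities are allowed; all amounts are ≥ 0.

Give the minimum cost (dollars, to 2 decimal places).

$2.64

This is a linear program. Let x1 = servings of cottage cheese, x2 = servings of spinach, x3 = servings of peanut butter, x4 = servings of sweet potato.
Minimize 0.98x1 + 1.11x2 + 0.39x3 + 0.72x4 s.t.:
  22x2 + 17x4 ≥ 41   (vitamin C)
  72x1 + 294x2 + 16x3 + 29x4 ≥ 340   (calcium)
  9x1 + 6x2 + 9x3 + 2x4 ≥ 25   (protein)
  x1, x2, x3, x4 ≥ 0.
The cheapest feasible vertex uses only spinach, peanut butter, sweet potato; cottage cheese is not used. There the vitamin C, calcium, protein constraints are tight.
Optimal quantities: spinach = 0.9352 servings, peanut butter = 1.887 servings, sweet potato = 1.201 servings.
Hence cost = 1.11·0.9352 + 0.39·1.887 + 0.72·1.201 = $2.6387.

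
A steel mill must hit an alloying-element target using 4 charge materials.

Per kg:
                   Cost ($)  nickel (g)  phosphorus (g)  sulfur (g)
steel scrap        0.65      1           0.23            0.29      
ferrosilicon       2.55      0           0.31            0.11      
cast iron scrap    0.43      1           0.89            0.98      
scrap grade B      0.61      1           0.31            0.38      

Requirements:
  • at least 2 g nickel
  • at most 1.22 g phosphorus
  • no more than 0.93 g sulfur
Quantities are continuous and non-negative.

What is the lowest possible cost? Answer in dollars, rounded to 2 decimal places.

Set it up as a linear program. Let x1 = kg of steel scrap, x2 = kg of ferrosilicon, x3 = kg of cast iron scrap, x4 = kg of scrap grade B.
Minimize 0.65x1 + 2.55x2 + 0.43x3 + 0.61x4 subject to:
  1x1 + 1x3 + 1x4 ≥ 2   (nickel)
  0.23x1 + 0.31x2 + 0.89x3 + 0.31x4 ≤ 1.22   (phosphorus)
  0.29x1 + 0.11x2 + 0.98x3 + 0.38x4 ≤ 0.93   (sulfur)
  x1, x2, x3, x4 ≥ 0.
At the optimum only cast iron scrap, scrap grade B are positive (steel scrap, ferrosilicon = 0). Binding constraints: nickel and sulfur.
Solving gives x3 = 0.2833, x4 = 1.717.
Hence cost = 0.43·0.2833 + 0.61·1.717 = $1.1692.

$1.17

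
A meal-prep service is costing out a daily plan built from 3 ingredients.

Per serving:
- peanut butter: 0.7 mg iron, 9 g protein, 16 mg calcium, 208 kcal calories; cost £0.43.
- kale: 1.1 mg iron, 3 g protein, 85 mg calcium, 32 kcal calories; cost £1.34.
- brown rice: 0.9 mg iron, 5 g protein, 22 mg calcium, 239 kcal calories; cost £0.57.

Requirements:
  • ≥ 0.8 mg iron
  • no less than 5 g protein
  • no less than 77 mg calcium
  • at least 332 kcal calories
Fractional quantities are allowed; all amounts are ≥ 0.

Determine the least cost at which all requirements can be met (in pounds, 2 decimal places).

£1.48

Let x1 = servings of peanut butter, x2 = servings of kale, x3 = servings of brown rice.
Minimize 0.43x1 + 1.34x2 + 0.57x3 s.t.:
  0.7x1 + 1.1x2 + 0.9x3 ≥ 0.8   (iron)
  9x1 + 3x2 + 5x3 ≥ 5   (protein)
  16x1 + 85x2 + 22x3 ≥ 77   (calcium)
  208x1 + 32x2 + 239x3 ≥ 332   (calories)
  x1, x2, x3 ≥ 0.
The minimum-cost mix takes nothing from brown rice — only peanut butter, kale. Binding constraints: calcium and calories.
Optimal quantities: peanut butter = 1.5 servings, kale = 0.6235 servings.
Total cost: 0.43·1.5 + 1.34·0.6235 = 1.4805.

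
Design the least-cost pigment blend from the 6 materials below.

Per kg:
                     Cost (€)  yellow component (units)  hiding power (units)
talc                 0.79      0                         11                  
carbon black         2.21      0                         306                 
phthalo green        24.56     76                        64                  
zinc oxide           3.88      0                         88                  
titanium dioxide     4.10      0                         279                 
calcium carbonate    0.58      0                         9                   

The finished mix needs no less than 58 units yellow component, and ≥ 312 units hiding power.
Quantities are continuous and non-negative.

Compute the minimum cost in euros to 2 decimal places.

Let x1 = kg of talc, x2 = kg of carbon black, x3 = kg of phthalo green, x4 = kg of zinc oxide, x5 = kg of titanium dioxide, x6 = kg of calcium carbonate.
Minimise 0.79x1 + 2.21x2 + 24.56x3 + 3.88x4 + 4.1x5 + 0.58x6 s.t.:
  76x3 ≥ 58   (yellow component)
  11x1 + 306x2 + 64x3 + 88x4 + 279x5 + 9x6 ≥ 312   (hiding power)
  x1, x2, x3, x4, x5, x6 ≥ 0.
The optimal basis is {carbon black, phthalo green}; talc, zinc oxide, titanium dioxide, calcium carbonate drop out. There the yellow component and hiding power constraints are tight.
That vertex is x2 = 0.86, x3 = 0.7632.
Cost = 2.21·0.86 + 24.56·0.7632 = 20.6448.

€20.64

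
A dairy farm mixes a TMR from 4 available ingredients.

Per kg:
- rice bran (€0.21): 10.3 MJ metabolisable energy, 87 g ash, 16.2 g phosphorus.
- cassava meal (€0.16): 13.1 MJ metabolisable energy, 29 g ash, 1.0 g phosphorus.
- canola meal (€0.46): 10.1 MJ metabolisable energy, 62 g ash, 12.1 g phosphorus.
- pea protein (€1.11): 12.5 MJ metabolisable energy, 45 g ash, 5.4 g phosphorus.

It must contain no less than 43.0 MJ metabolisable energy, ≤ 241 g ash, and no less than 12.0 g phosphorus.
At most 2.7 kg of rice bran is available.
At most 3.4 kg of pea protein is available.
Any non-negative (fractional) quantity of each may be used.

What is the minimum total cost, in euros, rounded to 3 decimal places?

€0.573

This is a linear program. Let x1 = kg of rice bran, x2 = kg of cassava meal, x3 = kg of canola meal, x4 = kg of pea protein.
min 0.21x1 + 0.16x2 + 0.46x3 + 1.11x4 with:
  10.3x1 + 13.1x2 + 10.1x3 + 12.5x4 ≥ 43   (metabolisable energy)
  87x1 + 29x2 + 62x3 + 45x4 ≤ 241   (ash)
  16.2x1 + 1x2 + 12.1x3 + 5.4x4 ≥ 12   (phosphorus)
  x1 ≤ 2.7
  x4 ≤ 3.4
  x1, x2, x3, x4 ≥ 0.
The minimum-cost mix takes nothing from canola meal, pea protein — only rice bran, cassava meal. The metabolisable energy and phosphorus requirements are met with equality.
Optimal quantities: rice bran = 0.5656 kg, cassava meal = 2.838 kg.
Objective = 0.21·0.5656 + 0.16·2.838 = 0.57286.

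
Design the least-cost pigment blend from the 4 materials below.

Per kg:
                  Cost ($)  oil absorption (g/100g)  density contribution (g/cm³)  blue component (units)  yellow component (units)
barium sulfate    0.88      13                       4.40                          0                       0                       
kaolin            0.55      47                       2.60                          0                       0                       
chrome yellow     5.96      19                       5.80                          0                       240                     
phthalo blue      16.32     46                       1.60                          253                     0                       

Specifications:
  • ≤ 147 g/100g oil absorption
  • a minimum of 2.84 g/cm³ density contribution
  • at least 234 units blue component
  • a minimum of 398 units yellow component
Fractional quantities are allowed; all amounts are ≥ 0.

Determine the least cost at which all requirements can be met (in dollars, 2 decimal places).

$24.98

Treat it as an LP. Let x1 = kg of barium sulfate, x2 = kg of kaolin, x3 = kg of chrome yellow, x4 = kg of phthalo blue.
min 0.88x1 + 0.55x2 + 5.96x3 + 16.32x4 s.t.:
  13x1 + 47x2 + 19x3 + 46x4 ≤ 147   (oil absorption)
  4.4x1 + 2.6x2 + 5.8x3 + 1.6x4 ≥ 2.84   (density contribution)
  253x4 ≥ 234   (blue component)
  240x3 ≥ 398   (yellow component)
  x1, x2, x3, x4 ≥ 0.
The minimum-cost mix takes nothing from barium sulfate, kaolin — only chrome yellow, phthalo blue. The blue component and yellow component requirements are met with equality.
Optimal quantities: chrome yellow = 1.658 kg, phthalo blue = 0.9249 kg.
Hence cost = 5.96·1.658 + 16.32·0.9249 = $24.9760.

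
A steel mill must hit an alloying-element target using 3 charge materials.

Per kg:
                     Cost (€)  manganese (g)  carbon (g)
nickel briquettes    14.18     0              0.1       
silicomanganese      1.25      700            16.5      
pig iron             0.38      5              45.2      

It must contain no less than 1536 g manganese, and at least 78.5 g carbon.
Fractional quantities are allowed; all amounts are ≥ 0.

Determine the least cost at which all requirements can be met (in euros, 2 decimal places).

€3.09

This is a linear program. Let x1 = kg of nickel briquettes, x2 = kg of silicomanganese, x3 = kg of pig iron.
Minimize 14.18x1 + 1.25x2 + 0.38x3 s.t.:
  700x2 + 5x3 ≥ 1536   (manganese)
  0.1x1 + 16.5x2 + 45.2x3 ≥ 78.5   (carbon)
  x1, x2, x3 ≥ 0.
The minimum-cost mix takes nothing from nickel briquettes — only silicomanganese, pig iron. There the manganese and carbon constraints are tight.
Solving gives x2 = 2.188, x3 = 0.9382.
Cost = 1.25·2.188 + 0.38·0.9382 = 3.0915.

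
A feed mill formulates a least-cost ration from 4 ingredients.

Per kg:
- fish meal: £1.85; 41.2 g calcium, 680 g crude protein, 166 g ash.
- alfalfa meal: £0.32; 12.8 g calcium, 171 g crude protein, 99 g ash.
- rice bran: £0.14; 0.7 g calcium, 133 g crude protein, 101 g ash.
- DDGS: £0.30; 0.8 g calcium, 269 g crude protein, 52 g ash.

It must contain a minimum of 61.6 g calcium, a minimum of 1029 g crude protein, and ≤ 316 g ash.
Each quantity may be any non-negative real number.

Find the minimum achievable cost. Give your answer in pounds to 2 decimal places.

£2.53

Let x1 = kg of fish meal, x2 = kg of alfalfa meal, x3 = kg of rice bran, x4 = kg of DDGS.
Minimise 1.85x1 + 0.32x2 + 0.14x3 + 0.3x4 s.t.:
  41.2x1 + 12.8x2 + 0.7x3 + 0.8x4 ≥ 61.6   (calcium)
  680x1 + 171x2 + 133x3 + 269x4 ≥ 1029   (crude protein)
  166x1 + 99x2 + 101x3 + 52x4 ≤ 316   (ash)
  x1, x2, x3, x4 ≥ 0.
The cheapest feasible vertex uses only fish meal, alfalfa meal, DDGS; rice bran is not used. There the calcium, crude protein, ash constraints are tight.
So fish meal = 1.122 kg, alfalfa meal = 1.188 kg, DDGS = 0.2351 kg.
Objective = 1.85·1.122 + 0.32·1.188 + 0.3·0.2351 = 2.5264.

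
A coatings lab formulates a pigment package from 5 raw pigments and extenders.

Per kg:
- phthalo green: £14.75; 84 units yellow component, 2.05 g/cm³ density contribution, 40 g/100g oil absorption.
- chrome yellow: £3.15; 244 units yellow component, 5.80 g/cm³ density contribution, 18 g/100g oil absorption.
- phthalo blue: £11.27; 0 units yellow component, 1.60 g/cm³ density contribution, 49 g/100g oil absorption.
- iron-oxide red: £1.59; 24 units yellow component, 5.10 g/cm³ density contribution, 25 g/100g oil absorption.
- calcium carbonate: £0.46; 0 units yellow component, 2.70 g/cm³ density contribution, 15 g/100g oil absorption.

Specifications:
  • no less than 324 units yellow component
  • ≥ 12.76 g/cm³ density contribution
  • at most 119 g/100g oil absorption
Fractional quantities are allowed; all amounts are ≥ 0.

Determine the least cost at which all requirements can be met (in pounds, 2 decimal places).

£5.04

Treat it as an LP. Let x1 = kg of phthalo green, x2 = kg of chrome yellow, x3 = kg of phthalo blue, x4 = kg of iron-oxide red, x5 = kg of calcium carbonate.
min 14.75x1 + 3.15x2 + 11.27x3 + 1.59x4 + 0.46x5 with:
  84x1 + 244x2 + 24x4 ≥ 324   (yellow component)
  2.05x1 + 5.8x2 + 1.6x3 + 5.1x4 + 2.7x5 ≥ 12.76   (density contribution)
  40x1 + 18x2 + 49x3 + 25x4 + 15x5 ≤ 119   (oil absorption)
  x1, x2, x3, x4, x5 ≥ 0.
The optimal basis is {chrome yellow, calcium carbonate}; phthalo green, phthalo blue, iron-oxide red drop out. Binding constraints: yellow component and density contribution.
Optimal quantities: chrome yellow = 1.328 kg, calcium carbonate = 1.873 kg.
Objective = 3.15·1.328 + 0.46·1.873 = 5.0448.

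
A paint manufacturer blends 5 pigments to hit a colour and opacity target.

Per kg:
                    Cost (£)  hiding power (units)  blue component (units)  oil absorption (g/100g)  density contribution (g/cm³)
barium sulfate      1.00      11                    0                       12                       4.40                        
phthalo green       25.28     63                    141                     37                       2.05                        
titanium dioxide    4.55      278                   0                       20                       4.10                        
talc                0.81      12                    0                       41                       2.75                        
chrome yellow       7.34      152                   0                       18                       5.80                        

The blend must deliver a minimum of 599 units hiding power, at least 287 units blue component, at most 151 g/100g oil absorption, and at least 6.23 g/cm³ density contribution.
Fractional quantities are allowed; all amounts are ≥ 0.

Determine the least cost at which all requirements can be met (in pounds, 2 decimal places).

£59.16

Set it up as a linear program. Let x1 = kg of barium sulfate, x2 = kg of phthalo green, x3 = kg of titanium dioxide, x4 = kg of talc, x5 = kg of chrome yellow.
min 1x1 + 25.28x2 + 4.55x3 + 0.81x4 + 7.34x5 s.t.:
  11x1 + 63x2 + 278x3 + 12x4 + 152x5 ≥ 599   (hiding power)
  141x2 ≥ 287   (blue component)
  12x1 + 37x2 + 20x3 + 41x4 + 18x5 ≤ 151   (oil absorption)
  4.4x1 + 2.05x2 + 4.1x3 + 2.75x4 + 5.8x5 ≥ 6.23   (density contribution)
  x1, x2, x3, x4, x5 ≥ 0.
At the optimum only phthalo green, titanium dioxide are positive (barium sulfate, talc, chrome yellow = 0). Binding constraints: hiding power and blue component.
So phthalo green = 2.0355 kg, titanium dioxide = 1.6934 kg.
Objective = 25.28·2.0355 + 4.55·1.6934 = 59.1624.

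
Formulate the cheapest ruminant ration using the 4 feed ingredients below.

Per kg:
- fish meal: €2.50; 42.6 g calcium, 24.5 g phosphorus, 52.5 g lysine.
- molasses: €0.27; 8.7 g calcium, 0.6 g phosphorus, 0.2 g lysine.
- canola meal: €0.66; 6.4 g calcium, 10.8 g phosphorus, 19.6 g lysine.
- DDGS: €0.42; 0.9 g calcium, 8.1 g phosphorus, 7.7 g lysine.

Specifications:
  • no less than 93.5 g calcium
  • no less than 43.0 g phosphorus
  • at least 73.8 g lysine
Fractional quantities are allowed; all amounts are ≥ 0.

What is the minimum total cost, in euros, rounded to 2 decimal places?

€4.59

Set it up as a linear program. Let x1 = kg of fish meal, x2 = kg of molasses, x3 = kg of canola meal, x4 = kg of DDGS.
min 2.5x1 + 0.27x2 + 0.66x3 + 0.42x4 s.t.:
  42.6x1 + 8.7x2 + 6.4x3 + 0.9x4 ≥ 93.5   (calcium)
  24.5x1 + 0.6x2 + 10.8x3 + 8.1x4 ≥ 43   (phosphorus)
  52.5x1 + 0.2x2 + 19.6x3 + 7.7x4 ≥ 73.8   (lysine)
  x1, x2, x3, x4 ≥ 0.
The minimum-cost mix takes nothing from DDGS — only fish meal, molasses, canola meal. The calcium, phosphorus, lysine requirements are met with equality.
That vertex is x1 = 0.2728, x2 = 7.233, x3 = 2.961.
Objective = 2.5·0.2728 + 0.27·7.233 + 0.66·2.961 = 4.5892.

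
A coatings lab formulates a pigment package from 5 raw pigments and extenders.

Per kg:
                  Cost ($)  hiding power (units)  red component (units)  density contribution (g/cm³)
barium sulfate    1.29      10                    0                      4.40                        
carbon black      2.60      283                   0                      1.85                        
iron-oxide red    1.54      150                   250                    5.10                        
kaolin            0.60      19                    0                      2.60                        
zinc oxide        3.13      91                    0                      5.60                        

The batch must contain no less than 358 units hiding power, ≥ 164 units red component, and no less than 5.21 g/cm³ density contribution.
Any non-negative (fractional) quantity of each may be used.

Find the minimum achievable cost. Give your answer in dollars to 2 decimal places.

Let x1 = kg of barium sulfate, x2 = kg of carbon black, x3 = kg of iron-oxide red, x4 = kg of kaolin, x5 = kg of zinc oxide.
Minimise 1.29x1 + 2.6x2 + 1.54x3 + 0.6x4 + 3.13x5 with:
  10x1 + 283x2 + 150x3 + 19x4 + 91x5 ≥ 358   (hiding power)
  250x3 ≥ 164   (red component)
  4.4x1 + 1.85x2 + 5.1x3 + 2.6x4 + 5.6x5 ≥ 5.21   (density contribution)
  x1, x2, x3, x4, x5 ≥ 0.
The optimal basis is {carbon black, iron-oxide red}; barium sulfate, kaolin, zinc oxide drop out. Binding constraints: hiding power and density contribution.
Solving gives x2 = 0.8958, x3 = 0.6966.
Total cost: 2.6·0.8958 + 1.54·0.6966 = 3.4018.

$3.40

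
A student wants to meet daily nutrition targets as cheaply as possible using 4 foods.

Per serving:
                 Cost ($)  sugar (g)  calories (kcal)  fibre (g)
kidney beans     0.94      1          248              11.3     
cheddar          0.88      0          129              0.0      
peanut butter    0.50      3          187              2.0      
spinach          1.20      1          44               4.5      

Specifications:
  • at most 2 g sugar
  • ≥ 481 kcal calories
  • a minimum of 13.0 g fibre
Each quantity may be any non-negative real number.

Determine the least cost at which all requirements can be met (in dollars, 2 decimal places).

$1.82

Treat it as an LP. Let x1 = servings of kidney beans, x2 = servings of cheddar, x3 = servings of peanut butter, x4 = servings of spinach.
Minimise 0.94x1 + 0.88x2 + 0.5x3 + 1.2x4 subject to:
  1x1 + 3x3 + 1x4 ≤ 2   (sugar)
  248x1 + 129x2 + 187x3 + 44x4 ≥ 481   (calories)
  11.3x1 + 2x3 + 4.5x4 ≥ 13   (fibre)
  x1, x2, x3, x4 ≥ 0.
The optimal basis is {kidney beans, peanut butter}; cheddar, spinach drop out. The sugar and calories requirements are met with equality.
So kidney beans = 1.919 servings, peanut butter = 0.02693 servings.
Hence cost = 0.94·1.919 + 0.5·0.02693 = $1.8173.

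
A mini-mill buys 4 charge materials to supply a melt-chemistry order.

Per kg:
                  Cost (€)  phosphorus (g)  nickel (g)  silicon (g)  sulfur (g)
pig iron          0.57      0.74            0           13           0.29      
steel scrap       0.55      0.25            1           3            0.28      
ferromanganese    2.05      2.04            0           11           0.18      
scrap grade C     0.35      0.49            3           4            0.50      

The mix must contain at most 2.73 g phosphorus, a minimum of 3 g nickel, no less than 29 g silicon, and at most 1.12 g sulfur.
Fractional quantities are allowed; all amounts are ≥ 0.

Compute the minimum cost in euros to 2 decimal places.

€1.45

Treat it as an LP. Let x1 = kg of pig iron, x2 = kg of steel scrap, x3 = kg of ferromanganese, x4 = kg of scrap grade C.
Minimise 0.57x1 + 0.55x2 + 2.05x3 + 0.35x4 with:
  0.74x1 + 0.25x2 + 2.04x3 + 0.49x4 ≤ 2.73   (phosphorus)
  1x2 + 3x4 ≥ 3   (nickel)
  13x1 + 3x2 + 11x3 + 4x4 ≥ 29   (silicon)
  0.29x1 + 0.28x2 + 0.18x3 + 0.5x4 ≤ 1.12   (sulfur)
  x1, x2, x3, x4 ≥ 0.
At the optimum only pig iron, scrap grade C are positive (steel scrap, ferromanganese = 0). Binding constraints: nickel and silicon.
So pig iron = 1.923 kg, scrap grade C = 1 kg.
Objective = 0.57·1.923 + 0.35·1 = 1.4461.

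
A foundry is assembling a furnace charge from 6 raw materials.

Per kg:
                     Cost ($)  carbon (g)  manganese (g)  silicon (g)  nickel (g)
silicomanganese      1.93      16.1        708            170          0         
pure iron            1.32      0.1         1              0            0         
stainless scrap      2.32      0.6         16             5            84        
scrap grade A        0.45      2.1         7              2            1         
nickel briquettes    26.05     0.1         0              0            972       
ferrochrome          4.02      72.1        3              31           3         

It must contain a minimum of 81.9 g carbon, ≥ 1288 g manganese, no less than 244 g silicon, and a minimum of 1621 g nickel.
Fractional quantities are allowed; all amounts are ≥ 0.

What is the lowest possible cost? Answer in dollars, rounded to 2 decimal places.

$49.82

Let x1 = kg of silicomanganese, x2 = kg of pure iron, x3 = kg of stainless scrap, x4 = kg of scrap grade A, x5 = kg of nickel briquettes, x6 = kg of ferrochrome.
Minimize 1.93x1 + 1.32x2 + 2.32x3 + 0.45x4 + 26.05x5 + 4.02x6 with:
  16.1x1 + 0.1x2 + 0.6x3 + 2.1x4 + 0.1x5 + 72.1x6 ≥ 81.9   (carbon)
  708x1 + 1x2 + 16x3 + 7x4 + 3x6 ≥ 1288   (manganese)
  170x1 + 5x3 + 2x4 + 31x6 ≥ 244   (silicon)
  84x3 + 1x4 + 972x5 + 3x6 ≥ 1621   (nickel)
  x1, x2, x3, x4, x5, x6 ≥ 0.
The optimal basis is {silicomanganese, nickel briquettes, ferrochrome}; pure iron, stainless scrap, scrap grade A drop out. Binding constraints: carbon, manganese, nickel.
That vertex is x1 = 1.8161, x5 = 1.6654, x6 = 0.72807.
Cost = 1.93·1.8161 + 26.05·1.6654 + 4.02·0.72807 = 49.8156.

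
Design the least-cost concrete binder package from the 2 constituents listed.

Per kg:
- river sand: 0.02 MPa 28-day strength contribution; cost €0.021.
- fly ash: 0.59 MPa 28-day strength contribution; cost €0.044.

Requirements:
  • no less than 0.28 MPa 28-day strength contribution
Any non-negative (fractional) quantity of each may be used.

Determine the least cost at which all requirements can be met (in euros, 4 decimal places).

€0.0209

Let x1 = kg of river sand, x2 = kg of fly ash.
Minimize 0.021x1 + 0.044x2 with:
  0.02x1 + 0.59x2 ≥ 0.28   (28-day strength contribution)
  x1, x2 ≥ 0.
The minimum-cost mix takes nothing from river sand — only fly ash. There the 28-day strength contribution constraint is tight.
So fly ash = 0.4746 kg.
Total cost: 0.044·0.4746 = 0.020882.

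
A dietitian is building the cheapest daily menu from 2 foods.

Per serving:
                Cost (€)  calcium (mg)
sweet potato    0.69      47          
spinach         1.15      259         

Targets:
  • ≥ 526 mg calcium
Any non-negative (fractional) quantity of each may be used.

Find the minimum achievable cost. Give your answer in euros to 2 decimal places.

€2.34

Let x1 = servings of sweet potato, x2 = servings of spinach.
Minimise 0.69x1 + 1.15x2 subject to:
  47x1 + 259x2 ≥ 526   (calcium)
  x1, x2 ≥ 0.
The minimum-cost mix takes nothing from sweet potato — only spinach. The calcium requirement is met with equality.
Optimal quantities: spinach = 2.031 servings.
Total cost: 1.15·2.031 = 2.3357.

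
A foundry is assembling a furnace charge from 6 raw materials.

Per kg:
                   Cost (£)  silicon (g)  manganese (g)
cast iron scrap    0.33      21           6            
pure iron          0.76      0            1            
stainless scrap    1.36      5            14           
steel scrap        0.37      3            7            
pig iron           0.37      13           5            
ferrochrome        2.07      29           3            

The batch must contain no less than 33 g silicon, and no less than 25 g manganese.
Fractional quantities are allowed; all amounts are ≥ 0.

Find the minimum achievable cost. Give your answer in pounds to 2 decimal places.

£1.34

This is a linear program. Let x1 = kg of cast iron scrap, x2 = kg of pure iron, x3 = kg of stainless scrap, x4 = kg of steel scrap, x5 = kg of pig iron, x6 = kg of ferrochrome.
Minimize 0.33x1 + 0.76x2 + 1.36x3 + 0.37x4 + 0.37x5 + 2.07x6 subject to:
  21x1 + 5x3 + 3x4 + 13x5 + 29x6 ≥ 33   (silicon)
  6x1 + 1x2 + 14x3 + 7x4 + 5x5 + 3x6 ≥ 25   (manganese)
  x1, x2, x3, x4, x5, x6 ≥ 0.
The optimal basis is {cast iron scrap, steel scrap}; pure iron, stainless scrap, pig iron, ferrochrome drop out. Binding constraints: silicon and manganese.
That vertex is x1 = 1.209, x4 = 2.535.
Total cost: 0.33·1.209 + 0.37·2.535 = 1.3369.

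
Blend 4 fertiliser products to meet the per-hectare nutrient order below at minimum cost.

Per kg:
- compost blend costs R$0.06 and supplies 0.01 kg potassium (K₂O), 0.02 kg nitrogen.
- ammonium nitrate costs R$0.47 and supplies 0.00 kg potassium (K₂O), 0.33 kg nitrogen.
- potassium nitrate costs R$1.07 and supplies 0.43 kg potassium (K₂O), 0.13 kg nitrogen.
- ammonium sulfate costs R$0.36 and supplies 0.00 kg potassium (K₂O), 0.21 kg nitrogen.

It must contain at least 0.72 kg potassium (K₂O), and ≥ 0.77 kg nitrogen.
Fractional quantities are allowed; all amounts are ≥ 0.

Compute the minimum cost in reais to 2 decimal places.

This is a linear program. Let x1 = kg of compost blend, x2 = kg of ammonium nitrate, x3 = kg of potassium nitrate, x4 = kg of ammonium sulfate.
Minimize 0.06x1 + 0.47x2 + 1.07x3 + 0.36x4 with:
  0.01x1 + 0.43x3 ≥ 0.72   (potassium (K₂O))
  0.02x1 + 0.33x2 + 0.13x3 + 0.21x4 ≥ 0.77   (nitrogen)
  x1, x2, x3, x4 ≥ 0.
The optimal basis is {ammonium nitrate, potassium nitrate}; compost blend, ammonium sulfate drop out. Binding constraints: potassium (K₂O) and nitrogen.
So ammonium nitrate = 1.674 kg, potassium nitrate = 1.674 kg.
Total cost: 0.47·1.674 + 1.07·1.674 = 2.5780.

R$2.58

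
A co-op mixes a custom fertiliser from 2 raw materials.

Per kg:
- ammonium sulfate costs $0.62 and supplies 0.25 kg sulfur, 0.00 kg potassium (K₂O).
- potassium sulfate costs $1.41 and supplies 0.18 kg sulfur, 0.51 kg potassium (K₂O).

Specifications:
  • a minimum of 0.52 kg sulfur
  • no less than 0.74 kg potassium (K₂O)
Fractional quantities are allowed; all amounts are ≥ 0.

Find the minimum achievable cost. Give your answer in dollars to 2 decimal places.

$2.69

Let x1 = kg of ammonium sulfate, x2 = kg of potassium sulfate.
min 0.62x1 + 1.41x2 s.t.:
  0.25x1 + 0.18x2 ≥ 0.52   (sulfur)
  0.51x2 ≥ 0.74   (potassium (K₂O))
  x1, x2 ≥ 0.
Both inputs are positive at the optimum. The sulfur and potassium (K₂O) requirements are met with equality.
So ammonium sulfate = 1.035 kg, potassium sulfate = 1.451 kg.
Total cost: 0.62·1.035 + 1.41·1.451 = 2.6876.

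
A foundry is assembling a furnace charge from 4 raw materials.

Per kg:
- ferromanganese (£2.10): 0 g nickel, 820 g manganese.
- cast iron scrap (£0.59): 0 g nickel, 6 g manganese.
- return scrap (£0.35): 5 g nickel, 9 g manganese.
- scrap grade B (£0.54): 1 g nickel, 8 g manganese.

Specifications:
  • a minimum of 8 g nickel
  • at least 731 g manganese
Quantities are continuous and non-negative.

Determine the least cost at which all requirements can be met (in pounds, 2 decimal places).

£2.40

This is a linear program. Let x1 = kg of ferromanganese, x2 = kg of cast iron scrap, x3 = kg of return scrap, x4 = kg of scrap grade B.
min 2.1x1 + 0.59x2 + 0.35x3 + 0.54x4 subject to:
  5x3 + 1x4 ≥ 8   (nickel)
  820x1 + 6x2 + 9x3 + 8x4 ≥ 731   (manganese)
  x1, x2, x3, x4 ≥ 0.
The optimal basis is {ferromanganese, return scrap}; cast iron scrap, scrap grade B drop out. There the nickel and manganese constraints are tight.
Solving gives x1 = 0.8739, x3 = 1.6.
Cost = 2.1·0.8739 + 0.35·1.6 = 2.3952.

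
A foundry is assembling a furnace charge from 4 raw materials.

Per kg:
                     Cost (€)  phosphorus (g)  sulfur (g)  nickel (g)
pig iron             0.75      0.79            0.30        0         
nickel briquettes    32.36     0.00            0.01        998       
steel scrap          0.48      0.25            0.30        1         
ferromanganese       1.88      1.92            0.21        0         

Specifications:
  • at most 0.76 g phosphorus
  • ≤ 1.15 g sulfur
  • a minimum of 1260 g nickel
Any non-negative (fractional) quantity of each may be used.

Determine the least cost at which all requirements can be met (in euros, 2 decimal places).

Let x1 = kg of pig iron, x2 = kg of nickel briquettes, x3 = kg of steel scrap, x4 = kg of ferromanganese.
Minimize 0.75x1 + 32.36x2 + 0.48x3 + 1.88x4 with:
  0.79x1 + 0.25x3 + 1.92x4 ≤ 0.76   (phosphorus)
  0.3x1 + 0.01x2 + 0.3x3 + 0.21x4 ≤ 1.15   (sulfur)
  998x2 + 1x3 ≥ 1260   (nickel)
  x1, x2, x3, x4 ≥ 0.
The minimum-cost mix takes nothing from pig iron, steel scrap, ferromanganese — only nickel briquettes. The nickel requirement is met with equality.
So nickel briquettes = 1.26253 kg.
Total cost: 32.36·1.26253 = 40.8555.

€40.86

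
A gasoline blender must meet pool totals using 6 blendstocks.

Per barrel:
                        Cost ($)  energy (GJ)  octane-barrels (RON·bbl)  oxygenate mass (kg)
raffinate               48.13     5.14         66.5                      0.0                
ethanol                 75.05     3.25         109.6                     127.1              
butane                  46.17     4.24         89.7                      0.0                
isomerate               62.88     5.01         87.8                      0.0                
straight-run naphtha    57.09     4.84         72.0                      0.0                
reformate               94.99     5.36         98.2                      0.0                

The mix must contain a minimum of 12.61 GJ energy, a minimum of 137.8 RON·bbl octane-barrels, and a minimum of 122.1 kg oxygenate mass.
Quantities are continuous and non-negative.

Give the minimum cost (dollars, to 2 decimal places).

$160.94

This is a linear program. Let x1 = barrels of raffinate, x2 = barrels of ethanol, x3 = barrels of butane, x4 = barrels of isomerate, x5 = barrels of straight-run naphtha, x6 = barrels of reformate.
min 48.13x1 + 75.05x2 + 46.17x3 + 62.88x4 + 57.09x5 + 94.99x6 with:
  5.14x1 + 3.25x2 + 4.24x3 + 5.01x4 + 4.84x5 + 5.36x6 ≥ 12.61   (energy)
  66.5x1 + 109.6x2 + 89.7x3 + 87.8x4 + 72x5 + 98.2x6 ≥ 137.8   (octane-barrels)
  127.1x2 ≥ 122.1   (oxygenate mass)
  x1, x2, x3, x4, x5, x6 ≥ 0.
The cheapest feasible vertex uses only raffinate, ethanol; butane, isomerate, straight-run naphtha, reformate are not used. There the energy and oxygenate mass constraints are tight.
Optimal quantities: raffinate = 1.8459 barrels, ethanol = 0.96066 barrels.
Hence cost = 48.13·1.8459 + 75.05·0.96066 = $160.9407.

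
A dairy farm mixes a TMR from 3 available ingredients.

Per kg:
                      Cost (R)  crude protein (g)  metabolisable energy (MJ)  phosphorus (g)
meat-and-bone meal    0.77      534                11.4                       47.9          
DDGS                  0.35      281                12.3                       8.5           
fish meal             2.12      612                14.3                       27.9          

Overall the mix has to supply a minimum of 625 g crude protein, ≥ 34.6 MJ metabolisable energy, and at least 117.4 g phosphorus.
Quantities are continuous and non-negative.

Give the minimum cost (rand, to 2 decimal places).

This is a linear program. Let x1 = kg of meat-and-bone meal, x2 = kg of DDGS, x3 = kg of fish meal.
Minimise 0.77x1 + 0.35x2 + 2.12x3 s.t.:
  534x1 + 281x2 + 612x3 ≥ 625   (crude protein)
  11.4x1 + 12.3x2 + 14.3x3 ≥ 34.6   (metabolisable energy)
  47.9x1 + 8.5x2 + 27.9x3 ≥ 117.4   (phosphorus)
  x1, x2, x3 ≥ 0.
At the optimum only meat-and-bone meal, DDGS are positive (fish meal = 0). The metabolisable energy and phosphorus requirements are met with equality.
Solving gives x1 = 2.336, x2 = 0.648.
Hence cost = 0.77·2.336 + 0.35·0.648 = R2.0255.

R2.03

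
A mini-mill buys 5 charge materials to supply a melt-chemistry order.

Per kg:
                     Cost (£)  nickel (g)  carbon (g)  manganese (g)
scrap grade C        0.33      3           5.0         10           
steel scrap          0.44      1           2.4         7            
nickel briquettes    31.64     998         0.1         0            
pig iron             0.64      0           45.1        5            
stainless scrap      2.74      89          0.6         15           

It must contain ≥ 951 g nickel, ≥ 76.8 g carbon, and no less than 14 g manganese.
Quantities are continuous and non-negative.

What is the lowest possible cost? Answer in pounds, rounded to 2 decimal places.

Let x1 = kg of scrap grade C, x2 = kg of steel scrap, x3 = kg of nickel briquettes, x4 = kg of pig iron, x5 = kg of stainless scrap.
min 0.33x1 + 0.44x2 + 31.64x3 + 0.64x4 + 2.74x5 subject to:
  3x1 + 1x2 + 998x3 + 89x5 ≥ 951   (nickel)
  5x1 + 2.4x2 + 0.1x3 + 45.1x4 + 0.6x5 ≥ 76.8   (carbon)
  10x1 + 7x2 + 5x4 + 15x5 ≥ 14   (manganese)
  x1, x2, x3, x4, x5 ≥ 0.
The optimal basis is {pig iron, stainless scrap}; scrap grade C, steel scrap, nickel briquettes drop out. Binding constraints: nickel and carbon.
Optimal quantities: pig iron = 1.5607 kg, stainless scrap = 10.685 kg.
Objective = 0.64·1.5607 + 2.74·10.685 = 30.2757.

£30.28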